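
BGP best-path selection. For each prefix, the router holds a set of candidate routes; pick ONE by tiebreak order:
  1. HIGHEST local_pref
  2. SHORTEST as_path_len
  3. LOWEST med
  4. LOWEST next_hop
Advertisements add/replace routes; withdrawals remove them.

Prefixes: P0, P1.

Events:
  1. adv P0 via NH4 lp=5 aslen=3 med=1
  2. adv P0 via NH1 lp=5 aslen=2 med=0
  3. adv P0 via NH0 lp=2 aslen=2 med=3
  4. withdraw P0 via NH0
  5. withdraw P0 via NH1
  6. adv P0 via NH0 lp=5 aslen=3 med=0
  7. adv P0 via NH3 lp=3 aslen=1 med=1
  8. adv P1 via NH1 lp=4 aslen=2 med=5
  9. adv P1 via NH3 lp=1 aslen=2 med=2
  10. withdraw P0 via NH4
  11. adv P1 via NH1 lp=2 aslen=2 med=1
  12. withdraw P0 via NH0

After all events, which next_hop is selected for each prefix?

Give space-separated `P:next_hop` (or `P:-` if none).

Answer: P0:NH3 P1:NH1

Derivation:
Op 1: best P0=NH4 P1=-
Op 2: best P0=NH1 P1=-
Op 3: best P0=NH1 P1=-
Op 4: best P0=NH1 P1=-
Op 5: best P0=NH4 P1=-
Op 6: best P0=NH0 P1=-
Op 7: best P0=NH0 P1=-
Op 8: best P0=NH0 P1=NH1
Op 9: best P0=NH0 P1=NH1
Op 10: best P0=NH0 P1=NH1
Op 11: best P0=NH0 P1=NH1
Op 12: best P0=NH3 P1=NH1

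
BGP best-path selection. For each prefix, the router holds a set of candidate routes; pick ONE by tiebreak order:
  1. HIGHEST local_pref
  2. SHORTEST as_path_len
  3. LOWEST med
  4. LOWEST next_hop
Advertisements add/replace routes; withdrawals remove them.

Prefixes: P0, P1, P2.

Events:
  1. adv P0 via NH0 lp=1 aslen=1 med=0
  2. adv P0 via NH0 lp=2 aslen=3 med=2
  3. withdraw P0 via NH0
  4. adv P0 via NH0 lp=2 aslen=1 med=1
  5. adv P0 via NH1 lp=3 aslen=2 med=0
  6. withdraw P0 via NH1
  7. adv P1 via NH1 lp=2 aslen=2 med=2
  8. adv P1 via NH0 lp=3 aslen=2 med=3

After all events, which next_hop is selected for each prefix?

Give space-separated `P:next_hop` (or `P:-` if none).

Op 1: best P0=NH0 P1=- P2=-
Op 2: best P0=NH0 P1=- P2=-
Op 3: best P0=- P1=- P2=-
Op 4: best P0=NH0 P1=- P2=-
Op 5: best P0=NH1 P1=- P2=-
Op 6: best P0=NH0 P1=- P2=-
Op 7: best P0=NH0 P1=NH1 P2=-
Op 8: best P0=NH0 P1=NH0 P2=-

Answer: P0:NH0 P1:NH0 P2:-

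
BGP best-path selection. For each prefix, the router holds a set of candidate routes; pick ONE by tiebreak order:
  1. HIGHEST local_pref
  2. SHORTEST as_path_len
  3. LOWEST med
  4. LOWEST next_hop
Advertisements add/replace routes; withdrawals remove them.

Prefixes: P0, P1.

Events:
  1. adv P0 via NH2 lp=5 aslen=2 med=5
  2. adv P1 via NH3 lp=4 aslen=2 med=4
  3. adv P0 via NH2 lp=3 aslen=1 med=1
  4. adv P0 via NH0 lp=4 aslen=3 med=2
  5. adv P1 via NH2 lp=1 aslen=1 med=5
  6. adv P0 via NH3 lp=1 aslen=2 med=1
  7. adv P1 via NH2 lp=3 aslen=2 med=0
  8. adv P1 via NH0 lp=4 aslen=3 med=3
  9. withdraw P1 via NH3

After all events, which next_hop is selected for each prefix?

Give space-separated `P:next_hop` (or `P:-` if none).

Answer: P0:NH0 P1:NH0

Derivation:
Op 1: best P0=NH2 P1=-
Op 2: best P0=NH2 P1=NH3
Op 3: best P0=NH2 P1=NH3
Op 4: best P0=NH0 P1=NH3
Op 5: best P0=NH0 P1=NH3
Op 6: best P0=NH0 P1=NH3
Op 7: best P0=NH0 P1=NH3
Op 8: best P0=NH0 P1=NH3
Op 9: best P0=NH0 P1=NH0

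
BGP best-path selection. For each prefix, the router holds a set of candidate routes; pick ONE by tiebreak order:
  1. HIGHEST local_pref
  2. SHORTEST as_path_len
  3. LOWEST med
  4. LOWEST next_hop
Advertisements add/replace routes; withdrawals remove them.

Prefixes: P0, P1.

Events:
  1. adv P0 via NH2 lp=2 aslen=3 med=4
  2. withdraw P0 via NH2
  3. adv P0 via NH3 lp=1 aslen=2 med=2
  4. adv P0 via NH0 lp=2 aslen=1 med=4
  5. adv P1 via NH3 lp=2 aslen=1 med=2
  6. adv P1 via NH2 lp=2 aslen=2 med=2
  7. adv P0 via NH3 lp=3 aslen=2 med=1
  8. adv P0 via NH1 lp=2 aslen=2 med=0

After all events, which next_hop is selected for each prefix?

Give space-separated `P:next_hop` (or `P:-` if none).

Op 1: best P0=NH2 P1=-
Op 2: best P0=- P1=-
Op 3: best P0=NH3 P1=-
Op 4: best P0=NH0 P1=-
Op 5: best P0=NH0 P1=NH3
Op 6: best P0=NH0 P1=NH3
Op 7: best P0=NH3 P1=NH3
Op 8: best P0=NH3 P1=NH3

Answer: P0:NH3 P1:NH3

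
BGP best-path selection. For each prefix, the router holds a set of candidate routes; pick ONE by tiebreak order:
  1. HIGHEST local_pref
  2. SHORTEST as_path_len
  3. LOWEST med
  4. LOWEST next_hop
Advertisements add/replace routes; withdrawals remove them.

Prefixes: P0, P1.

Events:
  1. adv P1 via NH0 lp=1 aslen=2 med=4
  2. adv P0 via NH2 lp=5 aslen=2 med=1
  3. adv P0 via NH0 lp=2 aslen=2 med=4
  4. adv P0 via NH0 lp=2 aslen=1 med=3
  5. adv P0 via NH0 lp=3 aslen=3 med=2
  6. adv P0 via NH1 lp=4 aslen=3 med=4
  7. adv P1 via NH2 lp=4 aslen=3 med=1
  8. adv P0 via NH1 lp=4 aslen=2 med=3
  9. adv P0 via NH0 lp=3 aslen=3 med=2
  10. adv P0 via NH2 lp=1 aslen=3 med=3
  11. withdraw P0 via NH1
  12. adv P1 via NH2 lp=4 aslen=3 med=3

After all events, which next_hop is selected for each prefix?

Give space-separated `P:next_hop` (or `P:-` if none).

Op 1: best P0=- P1=NH0
Op 2: best P0=NH2 P1=NH0
Op 3: best P0=NH2 P1=NH0
Op 4: best P0=NH2 P1=NH0
Op 5: best P0=NH2 P1=NH0
Op 6: best P0=NH2 P1=NH0
Op 7: best P0=NH2 P1=NH2
Op 8: best P0=NH2 P1=NH2
Op 9: best P0=NH2 P1=NH2
Op 10: best P0=NH1 P1=NH2
Op 11: best P0=NH0 P1=NH2
Op 12: best P0=NH0 P1=NH2

Answer: P0:NH0 P1:NH2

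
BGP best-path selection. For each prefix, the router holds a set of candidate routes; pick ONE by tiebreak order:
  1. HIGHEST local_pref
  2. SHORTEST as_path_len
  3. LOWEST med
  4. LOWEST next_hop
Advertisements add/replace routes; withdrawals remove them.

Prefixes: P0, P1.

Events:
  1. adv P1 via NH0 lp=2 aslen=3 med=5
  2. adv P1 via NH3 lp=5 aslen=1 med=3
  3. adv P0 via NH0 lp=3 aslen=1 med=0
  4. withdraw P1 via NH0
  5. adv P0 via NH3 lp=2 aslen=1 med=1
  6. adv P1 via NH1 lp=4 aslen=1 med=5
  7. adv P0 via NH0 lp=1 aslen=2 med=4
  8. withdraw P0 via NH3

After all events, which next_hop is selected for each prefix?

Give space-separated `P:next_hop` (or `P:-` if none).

Answer: P0:NH0 P1:NH3

Derivation:
Op 1: best P0=- P1=NH0
Op 2: best P0=- P1=NH3
Op 3: best P0=NH0 P1=NH3
Op 4: best P0=NH0 P1=NH3
Op 5: best P0=NH0 P1=NH3
Op 6: best P0=NH0 P1=NH3
Op 7: best P0=NH3 P1=NH3
Op 8: best P0=NH0 P1=NH3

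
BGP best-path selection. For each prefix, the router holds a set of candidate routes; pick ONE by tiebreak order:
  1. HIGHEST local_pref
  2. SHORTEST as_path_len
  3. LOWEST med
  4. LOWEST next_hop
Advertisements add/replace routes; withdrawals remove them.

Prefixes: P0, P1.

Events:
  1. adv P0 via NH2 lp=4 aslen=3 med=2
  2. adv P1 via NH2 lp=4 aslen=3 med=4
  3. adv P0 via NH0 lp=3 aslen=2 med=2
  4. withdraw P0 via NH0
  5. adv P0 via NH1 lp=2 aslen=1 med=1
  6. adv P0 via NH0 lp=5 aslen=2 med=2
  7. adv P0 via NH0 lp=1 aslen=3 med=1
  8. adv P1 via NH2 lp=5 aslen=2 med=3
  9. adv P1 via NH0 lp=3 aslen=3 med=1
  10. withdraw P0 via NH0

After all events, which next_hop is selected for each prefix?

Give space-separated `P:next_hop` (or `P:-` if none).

Answer: P0:NH2 P1:NH2

Derivation:
Op 1: best P0=NH2 P1=-
Op 2: best P0=NH2 P1=NH2
Op 3: best P0=NH2 P1=NH2
Op 4: best P0=NH2 P1=NH2
Op 5: best P0=NH2 P1=NH2
Op 6: best P0=NH0 P1=NH2
Op 7: best P0=NH2 P1=NH2
Op 8: best P0=NH2 P1=NH2
Op 9: best P0=NH2 P1=NH2
Op 10: best P0=NH2 P1=NH2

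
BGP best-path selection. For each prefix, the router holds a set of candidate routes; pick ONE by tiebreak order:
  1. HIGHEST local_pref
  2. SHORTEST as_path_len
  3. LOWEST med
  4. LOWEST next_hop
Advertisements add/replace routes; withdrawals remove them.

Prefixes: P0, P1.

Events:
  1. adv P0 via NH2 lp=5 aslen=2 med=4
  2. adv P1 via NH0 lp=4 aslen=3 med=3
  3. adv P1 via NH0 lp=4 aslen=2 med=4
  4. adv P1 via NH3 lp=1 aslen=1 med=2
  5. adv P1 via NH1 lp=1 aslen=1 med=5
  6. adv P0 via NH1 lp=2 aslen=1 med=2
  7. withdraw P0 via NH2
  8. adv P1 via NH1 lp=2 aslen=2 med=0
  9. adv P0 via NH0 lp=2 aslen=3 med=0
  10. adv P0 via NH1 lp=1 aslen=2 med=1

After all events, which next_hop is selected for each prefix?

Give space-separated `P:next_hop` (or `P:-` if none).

Answer: P0:NH0 P1:NH0

Derivation:
Op 1: best P0=NH2 P1=-
Op 2: best P0=NH2 P1=NH0
Op 3: best P0=NH2 P1=NH0
Op 4: best P0=NH2 P1=NH0
Op 5: best P0=NH2 P1=NH0
Op 6: best P0=NH2 P1=NH0
Op 7: best P0=NH1 P1=NH0
Op 8: best P0=NH1 P1=NH0
Op 9: best P0=NH1 P1=NH0
Op 10: best P0=NH0 P1=NH0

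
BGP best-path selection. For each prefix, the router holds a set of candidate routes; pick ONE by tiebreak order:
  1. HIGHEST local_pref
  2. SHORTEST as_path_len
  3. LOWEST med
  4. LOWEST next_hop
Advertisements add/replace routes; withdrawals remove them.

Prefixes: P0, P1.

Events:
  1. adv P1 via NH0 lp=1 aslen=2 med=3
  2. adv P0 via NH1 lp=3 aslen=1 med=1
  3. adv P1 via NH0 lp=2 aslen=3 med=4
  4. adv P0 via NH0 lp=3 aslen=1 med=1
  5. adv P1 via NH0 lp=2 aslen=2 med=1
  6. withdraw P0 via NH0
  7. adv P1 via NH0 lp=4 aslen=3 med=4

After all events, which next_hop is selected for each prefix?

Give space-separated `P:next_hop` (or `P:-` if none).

Op 1: best P0=- P1=NH0
Op 2: best P0=NH1 P1=NH0
Op 3: best P0=NH1 P1=NH0
Op 4: best P0=NH0 P1=NH0
Op 5: best P0=NH0 P1=NH0
Op 6: best P0=NH1 P1=NH0
Op 7: best P0=NH1 P1=NH0

Answer: P0:NH1 P1:NH0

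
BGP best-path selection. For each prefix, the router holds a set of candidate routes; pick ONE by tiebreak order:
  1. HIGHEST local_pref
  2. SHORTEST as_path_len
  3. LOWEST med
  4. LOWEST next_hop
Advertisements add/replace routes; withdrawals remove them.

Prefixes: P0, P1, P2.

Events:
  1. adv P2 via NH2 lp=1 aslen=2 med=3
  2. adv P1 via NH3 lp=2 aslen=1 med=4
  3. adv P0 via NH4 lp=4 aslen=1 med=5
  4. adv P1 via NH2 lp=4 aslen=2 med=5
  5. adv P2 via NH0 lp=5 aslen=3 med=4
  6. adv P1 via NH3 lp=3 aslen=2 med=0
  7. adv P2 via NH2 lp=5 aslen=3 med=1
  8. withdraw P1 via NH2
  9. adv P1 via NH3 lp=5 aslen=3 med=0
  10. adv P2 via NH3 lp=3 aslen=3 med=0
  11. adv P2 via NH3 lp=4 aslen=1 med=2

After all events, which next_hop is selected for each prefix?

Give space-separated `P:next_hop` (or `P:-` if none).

Answer: P0:NH4 P1:NH3 P2:NH2

Derivation:
Op 1: best P0=- P1=- P2=NH2
Op 2: best P0=- P1=NH3 P2=NH2
Op 3: best P0=NH4 P1=NH3 P2=NH2
Op 4: best P0=NH4 P1=NH2 P2=NH2
Op 5: best P0=NH4 P1=NH2 P2=NH0
Op 6: best P0=NH4 P1=NH2 P2=NH0
Op 7: best P0=NH4 P1=NH2 P2=NH2
Op 8: best P0=NH4 P1=NH3 P2=NH2
Op 9: best P0=NH4 P1=NH3 P2=NH2
Op 10: best P0=NH4 P1=NH3 P2=NH2
Op 11: best P0=NH4 P1=NH3 P2=NH2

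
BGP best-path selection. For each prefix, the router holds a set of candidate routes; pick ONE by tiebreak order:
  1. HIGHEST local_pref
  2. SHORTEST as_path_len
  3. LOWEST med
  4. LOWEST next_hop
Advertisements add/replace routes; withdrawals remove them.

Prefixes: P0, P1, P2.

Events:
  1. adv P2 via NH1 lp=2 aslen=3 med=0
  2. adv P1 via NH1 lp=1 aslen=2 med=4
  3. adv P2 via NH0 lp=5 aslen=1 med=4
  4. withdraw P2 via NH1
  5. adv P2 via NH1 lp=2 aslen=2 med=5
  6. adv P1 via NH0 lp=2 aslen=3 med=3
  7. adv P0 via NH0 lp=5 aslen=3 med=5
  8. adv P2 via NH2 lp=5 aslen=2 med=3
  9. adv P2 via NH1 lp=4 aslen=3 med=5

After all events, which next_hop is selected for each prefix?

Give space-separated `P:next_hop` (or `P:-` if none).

Op 1: best P0=- P1=- P2=NH1
Op 2: best P0=- P1=NH1 P2=NH1
Op 3: best P0=- P1=NH1 P2=NH0
Op 4: best P0=- P1=NH1 P2=NH0
Op 5: best P0=- P1=NH1 P2=NH0
Op 6: best P0=- P1=NH0 P2=NH0
Op 7: best P0=NH0 P1=NH0 P2=NH0
Op 8: best P0=NH0 P1=NH0 P2=NH0
Op 9: best P0=NH0 P1=NH0 P2=NH0

Answer: P0:NH0 P1:NH0 P2:NH0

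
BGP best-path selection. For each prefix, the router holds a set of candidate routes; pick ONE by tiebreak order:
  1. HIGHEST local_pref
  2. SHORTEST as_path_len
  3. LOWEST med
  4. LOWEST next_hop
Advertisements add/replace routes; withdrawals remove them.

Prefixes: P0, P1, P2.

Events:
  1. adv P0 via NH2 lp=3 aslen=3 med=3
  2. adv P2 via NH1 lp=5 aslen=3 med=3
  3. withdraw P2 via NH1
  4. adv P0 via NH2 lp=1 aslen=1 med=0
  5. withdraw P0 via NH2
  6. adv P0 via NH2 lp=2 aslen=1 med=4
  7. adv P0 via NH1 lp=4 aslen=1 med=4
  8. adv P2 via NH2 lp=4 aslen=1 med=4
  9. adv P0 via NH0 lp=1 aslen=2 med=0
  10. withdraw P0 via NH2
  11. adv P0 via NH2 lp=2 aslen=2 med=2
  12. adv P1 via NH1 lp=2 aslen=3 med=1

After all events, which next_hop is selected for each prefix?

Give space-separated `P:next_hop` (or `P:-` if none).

Answer: P0:NH1 P1:NH1 P2:NH2

Derivation:
Op 1: best P0=NH2 P1=- P2=-
Op 2: best P0=NH2 P1=- P2=NH1
Op 3: best P0=NH2 P1=- P2=-
Op 4: best P0=NH2 P1=- P2=-
Op 5: best P0=- P1=- P2=-
Op 6: best P0=NH2 P1=- P2=-
Op 7: best P0=NH1 P1=- P2=-
Op 8: best P0=NH1 P1=- P2=NH2
Op 9: best P0=NH1 P1=- P2=NH2
Op 10: best P0=NH1 P1=- P2=NH2
Op 11: best P0=NH1 P1=- P2=NH2
Op 12: best P0=NH1 P1=NH1 P2=NH2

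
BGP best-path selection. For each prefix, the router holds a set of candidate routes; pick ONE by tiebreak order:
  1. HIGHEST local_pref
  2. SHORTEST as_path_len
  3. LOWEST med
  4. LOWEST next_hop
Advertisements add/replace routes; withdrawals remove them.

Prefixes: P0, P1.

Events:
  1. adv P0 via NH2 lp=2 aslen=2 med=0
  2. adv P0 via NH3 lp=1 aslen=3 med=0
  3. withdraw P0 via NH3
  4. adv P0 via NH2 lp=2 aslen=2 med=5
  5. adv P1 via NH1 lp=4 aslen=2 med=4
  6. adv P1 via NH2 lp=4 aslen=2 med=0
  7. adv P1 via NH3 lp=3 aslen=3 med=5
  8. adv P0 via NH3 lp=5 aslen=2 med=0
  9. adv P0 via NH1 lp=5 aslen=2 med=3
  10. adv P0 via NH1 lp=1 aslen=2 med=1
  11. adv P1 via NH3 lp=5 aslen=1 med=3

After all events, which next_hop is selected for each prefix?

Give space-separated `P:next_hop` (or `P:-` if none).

Op 1: best P0=NH2 P1=-
Op 2: best P0=NH2 P1=-
Op 3: best P0=NH2 P1=-
Op 4: best P0=NH2 P1=-
Op 5: best P0=NH2 P1=NH1
Op 6: best P0=NH2 P1=NH2
Op 7: best P0=NH2 P1=NH2
Op 8: best P0=NH3 P1=NH2
Op 9: best P0=NH3 P1=NH2
Op 10: best P0=NH3 P1=NH2
Op 11: best P0=NH3 P1=NH3

Answer: P0:NH3 P1:NH3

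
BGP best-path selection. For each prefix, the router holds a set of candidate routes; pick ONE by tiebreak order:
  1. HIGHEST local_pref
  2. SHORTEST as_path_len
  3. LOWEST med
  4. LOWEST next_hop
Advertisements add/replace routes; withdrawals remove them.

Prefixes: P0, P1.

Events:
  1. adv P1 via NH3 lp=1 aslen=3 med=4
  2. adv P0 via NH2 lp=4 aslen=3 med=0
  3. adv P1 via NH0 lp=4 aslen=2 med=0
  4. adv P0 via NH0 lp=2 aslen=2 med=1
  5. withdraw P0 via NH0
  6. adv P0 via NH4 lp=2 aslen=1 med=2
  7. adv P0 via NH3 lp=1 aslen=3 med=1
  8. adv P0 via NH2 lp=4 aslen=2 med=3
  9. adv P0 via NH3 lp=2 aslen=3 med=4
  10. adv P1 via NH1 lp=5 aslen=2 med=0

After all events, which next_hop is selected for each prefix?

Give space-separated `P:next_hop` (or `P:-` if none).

Answer: P0:NH2 P1:NH1

Derivation:
Op 1: best P0=- P1=NH3
Op 2: best P0=NH2 P1=NH3
Op 3: best P0=NH2 P1=NH0
Op 4: best P0=NH2 P1=NH0
Op 5: best P0=NH2 P1=NH0
Op 6: best P0=NH2 P1=NH0
Op 7: best P0=NH2 P1=NH0
Op 8: best P0=NH2 P1=NH0
Op 9: best P0=NH2 P1=NH0
Op 10: best P0=NH2 P1=NH1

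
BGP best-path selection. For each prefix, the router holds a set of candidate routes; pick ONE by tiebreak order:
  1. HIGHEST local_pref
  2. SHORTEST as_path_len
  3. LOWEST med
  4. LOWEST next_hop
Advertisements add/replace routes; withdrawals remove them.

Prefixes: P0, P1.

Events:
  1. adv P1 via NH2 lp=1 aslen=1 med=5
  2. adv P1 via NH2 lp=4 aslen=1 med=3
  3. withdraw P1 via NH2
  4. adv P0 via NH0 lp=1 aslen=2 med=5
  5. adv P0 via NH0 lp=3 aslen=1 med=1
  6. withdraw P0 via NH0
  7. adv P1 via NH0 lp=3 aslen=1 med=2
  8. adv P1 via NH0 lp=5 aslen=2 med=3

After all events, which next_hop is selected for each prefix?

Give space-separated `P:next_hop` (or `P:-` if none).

Answer: P0:- P1:NH0

Derivation:
Op 1: best P0=- P1=NH2
Op 2: best P0=- P1=NH2
Op 3: best P0=- P1=-
Op 4: best P0=NH0 P1=-
Op 5: best P0=NH0 P1=-
Op 6: best P0=- P1=-
Op 7: best P0=- P1=NH0
Op 8: best P0=- P1=NH0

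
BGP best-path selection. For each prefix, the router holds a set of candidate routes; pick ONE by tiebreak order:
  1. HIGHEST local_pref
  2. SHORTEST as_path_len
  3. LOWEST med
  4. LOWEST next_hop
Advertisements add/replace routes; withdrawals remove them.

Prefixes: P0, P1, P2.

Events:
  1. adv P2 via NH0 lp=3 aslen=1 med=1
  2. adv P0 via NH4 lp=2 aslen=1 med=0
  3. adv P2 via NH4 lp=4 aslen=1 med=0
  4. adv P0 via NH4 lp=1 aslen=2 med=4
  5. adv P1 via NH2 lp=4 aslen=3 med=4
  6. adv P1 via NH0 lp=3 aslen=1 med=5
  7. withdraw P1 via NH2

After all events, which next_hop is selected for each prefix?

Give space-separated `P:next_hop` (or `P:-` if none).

Op 1: best P0=- P1=- P2=NH0
Op 2: best P0=NH4 P1=- P2=NH0
Op 3: best P0=NH4 P1=- P2=NH4
Op 4: best P0=NH4 P1=- P2=NH4
Op 5: best P0=NH4 P1=NH2 P2=NH4
Op 6: best P0=NH4 P1=NH2 P2=NH4
Op 7: best P0=NH4 P1=NH0 P2=NH4

Answer: P0:NH4 P1:NH0 P2:NH4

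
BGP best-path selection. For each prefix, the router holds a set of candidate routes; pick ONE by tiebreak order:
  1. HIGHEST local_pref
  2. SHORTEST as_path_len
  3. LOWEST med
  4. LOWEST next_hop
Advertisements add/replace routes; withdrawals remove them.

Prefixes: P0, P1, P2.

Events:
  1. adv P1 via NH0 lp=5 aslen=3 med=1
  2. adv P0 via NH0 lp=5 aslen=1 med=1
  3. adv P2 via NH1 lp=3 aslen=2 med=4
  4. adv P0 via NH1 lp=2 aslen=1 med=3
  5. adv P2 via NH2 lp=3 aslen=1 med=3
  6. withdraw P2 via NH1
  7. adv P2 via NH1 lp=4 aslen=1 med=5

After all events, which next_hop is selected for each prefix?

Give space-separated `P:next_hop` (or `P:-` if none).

Op 1: best P0=- P1=NH0 P2=-
Op 2: best P0=NH0 P1=NH0 P2=-
Op 3: best P0=NH0 P1=NH0 P2=NH1
Op 4: best P0=NH0 P1=NH0 P2=NH1
Op 5: best P0=NH0 P1=NH0 P2=NH2
Op 6: best P0=NH0 P1=NH0 P2=NH2
Op 7: best P0=NH0 P1=NH0 P2=NH1

Answer: P0:NH0 P1:NH0 P2:NH1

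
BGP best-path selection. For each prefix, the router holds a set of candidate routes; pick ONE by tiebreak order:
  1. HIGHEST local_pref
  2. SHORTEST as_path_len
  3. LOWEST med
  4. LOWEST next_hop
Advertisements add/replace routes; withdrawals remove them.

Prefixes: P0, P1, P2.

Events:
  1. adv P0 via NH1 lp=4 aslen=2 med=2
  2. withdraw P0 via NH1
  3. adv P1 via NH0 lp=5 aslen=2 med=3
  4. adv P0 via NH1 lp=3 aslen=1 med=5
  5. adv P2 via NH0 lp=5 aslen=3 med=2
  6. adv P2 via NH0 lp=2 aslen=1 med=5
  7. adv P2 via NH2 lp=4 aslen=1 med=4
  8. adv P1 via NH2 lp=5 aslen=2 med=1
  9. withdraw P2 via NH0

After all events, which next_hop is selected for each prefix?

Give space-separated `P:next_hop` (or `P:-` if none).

Op 1: best P0=NH1 P1=- P2=-
Op 2: best P0=- P1=- P2=-
Op 3: best P0=- P1=NH0 P2=-
Op 4: best P0=NH1 P1=NH0 P2=-
Op 5: best P0=NH1 P1=NH0 P2=NH0
Op 6: best P0=NH1 P1=NH0 P2=NH0
Op 7: best P0=NH1 P1=NH0 P2=NH2
Op 8: best P0=NH1 P1=NH2 P2=NH2
Op 9: best P0=NH1 P1=NH2 P2=NH2

Answer: P0:NH1 P1:NH2 P2:NH2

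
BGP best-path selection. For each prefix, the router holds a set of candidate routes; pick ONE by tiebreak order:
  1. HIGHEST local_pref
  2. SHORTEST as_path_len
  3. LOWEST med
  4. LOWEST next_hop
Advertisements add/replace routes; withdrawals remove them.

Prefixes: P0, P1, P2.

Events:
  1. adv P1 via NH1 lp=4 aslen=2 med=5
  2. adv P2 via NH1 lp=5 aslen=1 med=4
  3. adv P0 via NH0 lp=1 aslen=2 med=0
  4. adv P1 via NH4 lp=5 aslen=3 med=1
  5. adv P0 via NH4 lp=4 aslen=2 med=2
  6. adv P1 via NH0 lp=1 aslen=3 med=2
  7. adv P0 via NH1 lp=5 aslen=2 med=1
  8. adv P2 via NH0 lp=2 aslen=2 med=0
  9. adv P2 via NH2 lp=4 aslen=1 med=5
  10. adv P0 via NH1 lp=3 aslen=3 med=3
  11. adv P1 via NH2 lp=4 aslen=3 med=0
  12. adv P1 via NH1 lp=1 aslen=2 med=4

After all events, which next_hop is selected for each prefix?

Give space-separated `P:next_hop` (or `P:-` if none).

Answer: P0:NH4 P1:NH4 P2:NH1

Derivation:
Op 1: best P0=- P1=NH1 P2=-
Op 2: best P0=- P1=NH1 P2=NH1
Op 3: best P0=NH0 P1=NH1 P2=NH1
Op 4: best P0=NH0 P1=NH4 P2=NH1
Op 5: best P0=NH4 P1=NH4 P2=NH1
Op 6: best P0=NH4 P1=NH4 P2=NH1
Op 7: best P0=NH1 P1=NH4 P2=NH1
Op 8: best P0=NH1 P1=NH4 P2=NH1
Op 9: best P0=NH1 P1=NH4 P2=NH1
Op 10: best P0=NH4 P1=NH4 P2=NH1
Op 11: best P0=NH4 P1=NH4 P2=NH1
Op 12: best P0=NH4 P1=NH4 P2=NH1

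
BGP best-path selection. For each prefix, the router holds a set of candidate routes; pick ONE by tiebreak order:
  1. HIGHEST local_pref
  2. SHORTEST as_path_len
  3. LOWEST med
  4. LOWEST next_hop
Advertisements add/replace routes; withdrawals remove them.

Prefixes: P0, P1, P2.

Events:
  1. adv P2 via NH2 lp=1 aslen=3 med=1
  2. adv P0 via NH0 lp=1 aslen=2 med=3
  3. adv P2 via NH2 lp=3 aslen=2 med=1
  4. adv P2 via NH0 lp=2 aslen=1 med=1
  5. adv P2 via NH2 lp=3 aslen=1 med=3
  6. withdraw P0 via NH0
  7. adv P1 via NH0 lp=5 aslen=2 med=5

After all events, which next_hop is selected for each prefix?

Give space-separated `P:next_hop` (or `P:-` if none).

Op 1: best P0=- P1=- P2=NH2
Op 2: best P0=NH0 P1=- P2=NH2
Op 3: best P0=NH0 P1=- P2=NH2
Op 4: best P0=NH0 P1=- P2=NH2
Op 5: best P0=NH0 P1=- P2=NH2
Op 6: best P0=- P1=- P2=NH2
Op 7: best P0=- P1=NH0 P2=NH2

Answer: P0:- P1:NH0 P2:NH2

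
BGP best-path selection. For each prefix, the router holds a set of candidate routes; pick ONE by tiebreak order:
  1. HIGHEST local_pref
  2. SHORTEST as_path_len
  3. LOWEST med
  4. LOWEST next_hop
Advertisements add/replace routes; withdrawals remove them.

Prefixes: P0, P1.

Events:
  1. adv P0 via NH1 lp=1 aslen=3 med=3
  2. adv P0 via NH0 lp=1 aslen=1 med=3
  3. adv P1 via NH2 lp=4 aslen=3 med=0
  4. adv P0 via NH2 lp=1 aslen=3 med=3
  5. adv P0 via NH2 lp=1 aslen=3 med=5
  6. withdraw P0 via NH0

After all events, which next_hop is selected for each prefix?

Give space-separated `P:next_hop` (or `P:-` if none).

Answer: P0:NH1 P1:NH2

Derivation:
Op 1: best P0=NH1 P1=-
Op 2: best P0=NH0 P1=-
Op 3: best P0=NH0 P1=NH2
Op 4: best P0=NH0 P1=NH2
Op 5: best P0=NH0 P1=NH2
Op 6: best P0=NH1 P1=NH2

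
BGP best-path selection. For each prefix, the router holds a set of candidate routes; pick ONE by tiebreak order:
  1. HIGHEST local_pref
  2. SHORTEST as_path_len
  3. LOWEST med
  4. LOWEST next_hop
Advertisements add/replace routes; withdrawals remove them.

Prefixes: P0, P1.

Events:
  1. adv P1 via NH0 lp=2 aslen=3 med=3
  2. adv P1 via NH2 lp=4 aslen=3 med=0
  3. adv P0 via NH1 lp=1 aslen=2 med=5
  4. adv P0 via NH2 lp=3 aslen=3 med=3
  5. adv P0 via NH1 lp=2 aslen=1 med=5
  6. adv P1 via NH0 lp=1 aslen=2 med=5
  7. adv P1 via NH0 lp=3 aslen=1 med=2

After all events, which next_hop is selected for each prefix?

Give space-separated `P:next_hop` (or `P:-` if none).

Answer: P0:NH2 P1:NH2

Derivation:
Op 1: best P0=- P1=NH0
Op 2: best P0=- P1=NH2
Op 3: best P0=NH1 P1=NH2
Op 4: best P0=NH2 P1=NH2
Op 5: best P0=NH2 P1=NH2
Op 6: best P0=NH2 P1=NH2
Op 7: best P0=NH2 P1=NH2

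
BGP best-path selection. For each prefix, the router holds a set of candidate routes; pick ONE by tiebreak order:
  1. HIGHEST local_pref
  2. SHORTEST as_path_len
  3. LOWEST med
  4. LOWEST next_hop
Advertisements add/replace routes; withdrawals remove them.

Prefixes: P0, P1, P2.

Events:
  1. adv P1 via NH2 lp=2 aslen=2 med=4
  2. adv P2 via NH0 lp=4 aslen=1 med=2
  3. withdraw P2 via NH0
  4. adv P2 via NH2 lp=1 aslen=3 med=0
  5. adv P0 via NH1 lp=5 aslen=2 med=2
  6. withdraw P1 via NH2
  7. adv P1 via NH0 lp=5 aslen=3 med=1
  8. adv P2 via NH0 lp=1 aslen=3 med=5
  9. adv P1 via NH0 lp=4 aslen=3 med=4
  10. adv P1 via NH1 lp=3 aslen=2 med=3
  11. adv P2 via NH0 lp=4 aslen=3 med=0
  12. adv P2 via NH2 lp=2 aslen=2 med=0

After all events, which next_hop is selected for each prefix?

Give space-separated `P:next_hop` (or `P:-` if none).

Op 1: best P0=- P1=NH2 P2=-
Op 2: best P0=- P1=NH2 P2=NH0
Op 3: best P0=- P1=NH2 P2=-
Op 4: best P0=- P1=NH2 P2=NH2
Op 5: best P0=NH1 P1=NH2 P2=NH2
Op 6: best P0=NH1 P1=- P2=NH2
Op 7: best P0=NH1 P1=NH0 P2=NH2
Op 8: best P0=NH1 P1=NH0 P2=NH2
Op 9: best P0=NH1 P1=NH0 P2=NH2
Op 10: best P0=NH1 P1=NH0 P2=NH2
Op 11: best P0=NH1 P1=NH0 P2=NH0
Op 12: best P0=NH1 P1=NH0 P2=NH0

Answer: P0:NH1 P1:NH0 P2:NH0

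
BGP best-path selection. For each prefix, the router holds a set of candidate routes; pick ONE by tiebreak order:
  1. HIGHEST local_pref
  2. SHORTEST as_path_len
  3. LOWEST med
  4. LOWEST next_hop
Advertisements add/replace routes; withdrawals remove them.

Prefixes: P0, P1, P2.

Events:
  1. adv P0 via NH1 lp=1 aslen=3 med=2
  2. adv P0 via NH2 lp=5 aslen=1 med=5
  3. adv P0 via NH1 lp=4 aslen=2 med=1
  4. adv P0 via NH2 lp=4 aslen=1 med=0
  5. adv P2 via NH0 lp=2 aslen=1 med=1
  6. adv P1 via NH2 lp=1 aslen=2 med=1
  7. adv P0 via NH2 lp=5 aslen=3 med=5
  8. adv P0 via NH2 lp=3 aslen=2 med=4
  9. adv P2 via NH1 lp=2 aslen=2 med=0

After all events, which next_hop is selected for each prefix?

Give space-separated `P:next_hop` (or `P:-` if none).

Answer: P0:NH1 P1:NH2 P2:NH0

Derivation:
Op 1: best P0=NH1 P1=- P2=-
Op 2: best P0=NH2 P1=- P2=-
Op 3: best P0=NH2 P1=- P2=-
Op 4: best P0=NH2 P1=- P2=-
Op 5: best P0=NH2 P1=- P2=NH0
Op 6: best P0=NH2 P1=NH2 P2=NH0
Op 7: best P0=NH2 P1=NH2 P2=NH0
Op 8: best P0=NH1 P1=NH2 P2=NH0
Op 9: best P0=NH1 P1=NH2 P2=NH0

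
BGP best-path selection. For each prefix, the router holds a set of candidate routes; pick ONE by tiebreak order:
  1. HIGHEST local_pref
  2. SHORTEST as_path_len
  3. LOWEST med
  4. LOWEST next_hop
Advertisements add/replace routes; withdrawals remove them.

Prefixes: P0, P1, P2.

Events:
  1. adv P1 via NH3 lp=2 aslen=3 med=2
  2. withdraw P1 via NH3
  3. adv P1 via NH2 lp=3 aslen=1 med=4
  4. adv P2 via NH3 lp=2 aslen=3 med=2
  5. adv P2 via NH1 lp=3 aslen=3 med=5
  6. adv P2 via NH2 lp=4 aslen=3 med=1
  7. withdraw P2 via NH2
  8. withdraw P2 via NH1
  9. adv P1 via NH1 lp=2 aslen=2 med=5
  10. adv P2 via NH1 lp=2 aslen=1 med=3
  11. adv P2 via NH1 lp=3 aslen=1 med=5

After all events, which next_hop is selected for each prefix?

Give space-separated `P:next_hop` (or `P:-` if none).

Op 1: best P0=- P1=NH3 P2=-
Op 2: best P0=- P1=- P2=-
Op 3: best P0=- P1=NH2 P2=-
Op 4: best P0=- P1=NH2 P2=NH3
Op 5: best P0=- P1=NH2 P2=NH1
Op 6: best P0=- P1=NH2 P2=NH2
Op 7: best P0=- P1=NH2 P2=NH1
Op 8: best P0=- P1=NH2 P2=NH3
Op 9: best P0=- P1=NH2 P2=NH3
Op 10: best P0=- P1=NH2 P2=NH1
Op 11: best P0=- P1=NH2 P2=NH1

Answer: P0:- P1:NH2 P2:NH1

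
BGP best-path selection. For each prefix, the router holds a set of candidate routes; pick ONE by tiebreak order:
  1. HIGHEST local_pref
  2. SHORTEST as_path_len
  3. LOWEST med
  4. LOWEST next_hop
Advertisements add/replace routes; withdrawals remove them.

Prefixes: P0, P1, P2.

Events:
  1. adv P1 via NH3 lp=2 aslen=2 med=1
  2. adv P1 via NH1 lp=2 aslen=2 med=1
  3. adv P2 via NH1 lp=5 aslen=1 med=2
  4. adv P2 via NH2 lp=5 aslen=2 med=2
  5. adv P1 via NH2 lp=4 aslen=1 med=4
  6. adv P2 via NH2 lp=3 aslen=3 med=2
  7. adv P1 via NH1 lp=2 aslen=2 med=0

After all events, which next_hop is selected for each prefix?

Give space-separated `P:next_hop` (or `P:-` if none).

Answer: P0:- P1:NH2 P2:NH1

Derivation:
Op 1: best P0=- P1=NH3 P2=-
Op 2: best P0=- P1=NH1 P2=-
Op 3: best P0=- P1=NH1 P2=NH1
Op 4: best P0=- P1=NH1 P2=NH1
Op 5: best P0=- P1=NH2 P2=NH1
Op 6: best P0=- P1=NH2 P2=NH1
Op 7: best P0=- P1=NH2 P2=NH1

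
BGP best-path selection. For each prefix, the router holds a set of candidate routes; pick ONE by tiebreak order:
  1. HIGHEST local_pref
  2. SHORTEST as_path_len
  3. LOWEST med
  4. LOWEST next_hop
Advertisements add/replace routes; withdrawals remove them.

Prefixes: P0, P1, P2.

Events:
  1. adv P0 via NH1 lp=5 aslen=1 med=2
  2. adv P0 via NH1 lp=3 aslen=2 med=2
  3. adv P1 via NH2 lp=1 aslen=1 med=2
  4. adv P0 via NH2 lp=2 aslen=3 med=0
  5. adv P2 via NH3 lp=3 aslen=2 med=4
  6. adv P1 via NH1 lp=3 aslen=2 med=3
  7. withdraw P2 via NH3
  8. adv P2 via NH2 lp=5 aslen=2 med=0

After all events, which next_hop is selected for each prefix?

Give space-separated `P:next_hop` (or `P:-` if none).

Op 1: best P0=NH1 P1=- P2=-
Op 2: best P0=NH1 P1=- P2=-
Op 3: best P0=NH1 P1=NH2 P2=-
Op 4: best P0=NH1 P1=NH2 P2=-
Op 5: best P0=NH1 P1=NH2 P2=NH3
Op 6: best P0=NH1 P1=NH1 P2=NH3
Op 7: best P0=NH1 P1=NH1 P2=-
Op 8: best P0=NH1 P1=NH1 P2=NH2

Answer: P0:NH1 P1:NH1 P2:NH2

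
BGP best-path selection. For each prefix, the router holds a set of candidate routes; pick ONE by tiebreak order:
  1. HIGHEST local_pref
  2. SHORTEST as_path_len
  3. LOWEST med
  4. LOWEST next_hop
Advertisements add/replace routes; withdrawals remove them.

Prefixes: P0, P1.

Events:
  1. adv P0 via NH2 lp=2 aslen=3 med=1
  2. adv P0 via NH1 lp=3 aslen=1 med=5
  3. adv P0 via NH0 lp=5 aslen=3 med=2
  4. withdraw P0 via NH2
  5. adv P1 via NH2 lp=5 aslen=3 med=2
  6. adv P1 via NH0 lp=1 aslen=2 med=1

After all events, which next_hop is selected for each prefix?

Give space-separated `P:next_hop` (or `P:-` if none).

Op 1: best P0=NH2 P1=-
Op 2: best P0=NH1 P1=-
Op 3: best P0=NH0 P1=-
Op 4: best P0=NH0 P1=-
Op 5: best P0=NH0 P1=NH2
Op 6: best P0=NH0 P1=NH2

Answer: P0:NH0 P1:NH2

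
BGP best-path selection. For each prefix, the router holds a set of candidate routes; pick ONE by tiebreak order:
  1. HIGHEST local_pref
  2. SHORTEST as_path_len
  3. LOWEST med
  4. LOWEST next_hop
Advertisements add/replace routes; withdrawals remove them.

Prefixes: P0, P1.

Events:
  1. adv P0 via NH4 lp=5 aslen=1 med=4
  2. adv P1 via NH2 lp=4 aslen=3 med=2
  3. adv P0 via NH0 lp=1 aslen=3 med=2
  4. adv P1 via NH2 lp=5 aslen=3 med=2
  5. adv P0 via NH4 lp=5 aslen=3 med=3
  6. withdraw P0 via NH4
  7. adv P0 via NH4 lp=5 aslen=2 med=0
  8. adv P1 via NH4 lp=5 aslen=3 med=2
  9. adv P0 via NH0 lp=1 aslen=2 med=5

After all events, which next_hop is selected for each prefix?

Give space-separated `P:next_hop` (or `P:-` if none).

Op 1: best P0=NH4 P1=-
Op 2: best P0=NH4 P1=NH2
Op 3: best P0=NH4 P1=NH2
Op 4: best P0=NH4 P1=NH2
Op 5: best P0=NH4 P1=NH2
Op 6: best P0=NH0 P1=NH2
Op 7: best P0=NH4 P1=NH2
Op 8: best P0=NH4 P1=NH2
Op 9: best P0=NH4 P1=NH2

Answer: P0:NH4 P1:NH2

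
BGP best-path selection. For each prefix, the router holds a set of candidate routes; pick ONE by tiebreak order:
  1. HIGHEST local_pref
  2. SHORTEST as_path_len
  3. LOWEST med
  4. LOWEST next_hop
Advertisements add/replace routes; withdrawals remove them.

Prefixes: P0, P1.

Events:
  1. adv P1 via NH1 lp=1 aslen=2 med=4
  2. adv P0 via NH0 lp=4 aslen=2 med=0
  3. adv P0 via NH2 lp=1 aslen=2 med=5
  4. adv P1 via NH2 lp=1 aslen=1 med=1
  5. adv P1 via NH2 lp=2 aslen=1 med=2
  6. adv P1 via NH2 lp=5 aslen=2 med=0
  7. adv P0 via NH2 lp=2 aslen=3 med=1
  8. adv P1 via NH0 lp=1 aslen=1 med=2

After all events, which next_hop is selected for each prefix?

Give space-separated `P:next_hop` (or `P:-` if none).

Op 1: best P0=- P1=NH1
Op 2: best P0=NH0 P1=NH1
Op 3: best P0=NH0 P1=NH1
Op 4: best P0=NH0 P1=NH2
Op 5: best P0=NH0 P1=NH2
Op 6: best P0=NH0 P1=NH2
Op 7: best P0=NH0 P1=NH2
Op 8: best P0=NH0 P1=NH2

Answer: P0:NH0 P1:NH2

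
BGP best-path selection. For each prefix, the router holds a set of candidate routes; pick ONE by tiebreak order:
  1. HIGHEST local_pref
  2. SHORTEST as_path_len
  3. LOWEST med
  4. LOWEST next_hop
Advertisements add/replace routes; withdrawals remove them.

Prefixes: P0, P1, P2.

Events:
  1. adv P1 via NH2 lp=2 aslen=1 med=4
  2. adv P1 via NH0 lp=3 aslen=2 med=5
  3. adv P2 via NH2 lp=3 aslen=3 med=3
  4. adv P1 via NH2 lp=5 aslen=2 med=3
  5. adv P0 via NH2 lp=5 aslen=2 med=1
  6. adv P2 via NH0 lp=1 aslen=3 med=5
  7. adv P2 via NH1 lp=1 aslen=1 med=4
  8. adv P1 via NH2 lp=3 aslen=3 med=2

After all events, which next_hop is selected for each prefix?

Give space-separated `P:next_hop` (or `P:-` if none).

Op 1: best P0=- P1=NH2 P2=-
Op 2: best P0=- P1=NH0 P2=-
Op 3: best P0=- P1=NH0 P2=NH2
Op 4: best P0=- P1=NH2 P2=NH2
Op 5: best P0=NH2 P1=NH2 P2=NH2
Op 6: best P0=NH2 P1=NH2 P2=NH2
Op 7: best P0=NH2 P1=NH2 P2=NH2
Op 8: best P0=NH2 P1=NH0 P2=NH2

Answer: P0:NH2 P1:NH0 P2:NH2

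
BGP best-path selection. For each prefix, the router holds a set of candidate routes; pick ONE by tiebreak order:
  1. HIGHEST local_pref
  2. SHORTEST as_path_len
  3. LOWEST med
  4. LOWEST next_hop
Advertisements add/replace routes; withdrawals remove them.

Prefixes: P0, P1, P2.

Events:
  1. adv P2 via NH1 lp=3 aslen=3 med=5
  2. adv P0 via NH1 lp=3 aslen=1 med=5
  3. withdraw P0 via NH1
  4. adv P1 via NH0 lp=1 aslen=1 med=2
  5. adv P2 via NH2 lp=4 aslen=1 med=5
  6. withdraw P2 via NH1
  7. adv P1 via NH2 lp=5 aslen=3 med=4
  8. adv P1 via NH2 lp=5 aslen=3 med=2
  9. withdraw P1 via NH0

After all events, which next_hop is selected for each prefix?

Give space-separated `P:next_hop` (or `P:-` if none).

Answer: P0:- P1:NH2 P2:NH2

Derivation:
Op 1: best P0=- P1=- P2=NH1
Op 2: best P0=NH1 P1=- P2=NH1
Op 3: best P0=- P1=- P2=NH1
Op 4: best P0=- P1=NH0 P2=NH1
Op 5: best P0=- P1=NH0 P2=NH2
Op 6: best P0=- P1=NH0 P2=NH2
Op 7: best P0=- P1=NH2 P2=NH2
Op 8: best P0=- P1=NH2 P2=NH2
Op 9: best P0=- P1=NH2 P2=NH2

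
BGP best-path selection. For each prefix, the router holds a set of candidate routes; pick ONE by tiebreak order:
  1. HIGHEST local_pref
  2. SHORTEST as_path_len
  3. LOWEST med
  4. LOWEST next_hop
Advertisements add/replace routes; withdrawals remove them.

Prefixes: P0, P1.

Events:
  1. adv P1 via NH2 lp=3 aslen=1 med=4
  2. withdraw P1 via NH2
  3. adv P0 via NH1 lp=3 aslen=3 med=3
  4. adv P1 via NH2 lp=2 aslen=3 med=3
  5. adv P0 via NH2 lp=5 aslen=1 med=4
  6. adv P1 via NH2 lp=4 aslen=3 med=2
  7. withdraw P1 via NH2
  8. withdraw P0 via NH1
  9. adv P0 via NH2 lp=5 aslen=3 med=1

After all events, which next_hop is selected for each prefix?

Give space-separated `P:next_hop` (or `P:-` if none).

Op 1: best P0=- P1=NH2
Op 2: best P0=- P1=-
Op 3: best P0=NH1 P1=-
Op 4: best P0=NH1 P1=NH2
Op 5: best P0=NH2 P1=NH2
Op 6: best P0=NH2 P1=NH2
Op 7: best P0=NH2 P1=-
Op 8: best P0=NH2 P1=-
Op 9: best P0=NH2 P1=-

Answer: P0:NH2 P1:-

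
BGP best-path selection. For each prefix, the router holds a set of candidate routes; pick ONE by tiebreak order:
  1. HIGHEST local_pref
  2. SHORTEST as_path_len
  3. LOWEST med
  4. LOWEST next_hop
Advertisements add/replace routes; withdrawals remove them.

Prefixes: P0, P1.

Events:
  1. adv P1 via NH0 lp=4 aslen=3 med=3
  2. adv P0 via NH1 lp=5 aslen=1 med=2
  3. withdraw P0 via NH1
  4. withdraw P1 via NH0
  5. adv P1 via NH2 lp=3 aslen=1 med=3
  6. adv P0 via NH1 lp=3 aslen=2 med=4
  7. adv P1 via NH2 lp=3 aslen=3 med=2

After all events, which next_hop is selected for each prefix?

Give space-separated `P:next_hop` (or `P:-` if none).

Answer: P0:NH1 P1:NH2

Derivation:
Op 1: best P0=- P1=NH0
Op 2: best P0=NH1 P1=NH0
Op 3: best P0=- P1=NH0
Op 4: best P0=- P1=-
Op 5: best P0=- P1=NH2
Op 6: best P0=NH1 P1=NH2
Op 7: best P0=NH1 P1=NH2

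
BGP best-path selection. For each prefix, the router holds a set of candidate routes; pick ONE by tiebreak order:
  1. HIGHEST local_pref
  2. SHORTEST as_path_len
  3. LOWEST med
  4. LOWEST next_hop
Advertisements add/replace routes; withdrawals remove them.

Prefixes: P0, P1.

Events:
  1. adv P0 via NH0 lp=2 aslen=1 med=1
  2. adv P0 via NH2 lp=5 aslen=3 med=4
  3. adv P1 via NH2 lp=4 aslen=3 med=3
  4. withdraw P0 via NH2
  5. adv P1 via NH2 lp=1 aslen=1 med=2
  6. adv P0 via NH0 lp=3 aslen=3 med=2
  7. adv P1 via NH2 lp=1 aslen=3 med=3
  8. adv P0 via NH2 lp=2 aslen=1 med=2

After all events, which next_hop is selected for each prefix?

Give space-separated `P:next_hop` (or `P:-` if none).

Op 1: best P0=NH0 P1=-
Op 2: best P0=NH2 P1=-
Op 3: best P0=NH2 P1=NH2
Op 4: best P0=NH0 P1=NH2
Op 5: best P0=NH0 P1=NH2
Op 6: best P0=NH0 P1=NH2
Op 7: best P0=NH0 P1=NH2
Op 8: best P0=NH0 P1=NH2

Answer: P0:NH0 P1:NH2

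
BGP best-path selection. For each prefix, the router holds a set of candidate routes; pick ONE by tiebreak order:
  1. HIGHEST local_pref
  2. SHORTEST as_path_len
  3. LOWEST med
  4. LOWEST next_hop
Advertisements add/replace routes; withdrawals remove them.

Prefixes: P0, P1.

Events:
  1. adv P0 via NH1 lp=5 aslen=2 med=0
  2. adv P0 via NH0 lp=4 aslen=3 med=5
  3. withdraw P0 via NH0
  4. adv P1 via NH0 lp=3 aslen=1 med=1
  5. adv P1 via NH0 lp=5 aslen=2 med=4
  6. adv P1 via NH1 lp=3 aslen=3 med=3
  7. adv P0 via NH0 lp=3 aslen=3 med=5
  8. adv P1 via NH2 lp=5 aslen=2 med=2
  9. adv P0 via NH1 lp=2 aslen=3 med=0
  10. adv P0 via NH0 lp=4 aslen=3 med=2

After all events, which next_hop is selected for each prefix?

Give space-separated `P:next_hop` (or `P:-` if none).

Answer: P0:NH0 P1:NH2

Derivation:
Op 1: best P0=NH1 P1=-
Op 2: best P0=NH1 P1=-
Op 3: best P0=NH1 P1=-
Op 4: best P0=NH1 P1=NH0
Op 5: best P0=NH1 P1=NH0
Op 6: best P0=NH1 P1=NH0
Op 7: best P0=NH1 P1=NH0
Op 8: best P0=NH1 P1=NH2
Op 9: best P0=NH0 P1=NH2
Op 10: best P0=NH0 P1=NH2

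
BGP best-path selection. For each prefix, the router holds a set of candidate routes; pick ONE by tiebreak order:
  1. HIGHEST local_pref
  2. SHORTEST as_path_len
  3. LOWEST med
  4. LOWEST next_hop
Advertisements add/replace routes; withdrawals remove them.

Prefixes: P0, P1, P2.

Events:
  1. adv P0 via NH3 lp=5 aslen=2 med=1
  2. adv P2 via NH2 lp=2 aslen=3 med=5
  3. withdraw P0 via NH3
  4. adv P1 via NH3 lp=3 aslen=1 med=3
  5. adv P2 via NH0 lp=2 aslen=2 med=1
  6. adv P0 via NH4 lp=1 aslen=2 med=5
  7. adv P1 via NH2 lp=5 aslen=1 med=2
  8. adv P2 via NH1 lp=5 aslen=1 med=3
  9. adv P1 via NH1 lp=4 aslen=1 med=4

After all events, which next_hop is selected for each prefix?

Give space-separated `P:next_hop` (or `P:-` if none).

Op 1: best P0=NH3 P1=- P2=-
Op 2: best P0=NH3 P1=- P2=NH2
Op 3: best P0=- P1=- P2=NH2
Op 4: best P0=- P1=NH3 P2=NH2
Op 5: best P0=- P1=NH3 P2=NH0
Op 6: best P0=NH4 P1=NH3 P2=NH0
Op 7: best P0=NH4 P1=NH2 P2=NH0
Op 8: best P0=NH4 P1=NH2 P2=NH1
Op 9: best P0=NH4 P1=NH2 P2=NH1

Answer: P0:NH4 P1:NH2 P2:NH1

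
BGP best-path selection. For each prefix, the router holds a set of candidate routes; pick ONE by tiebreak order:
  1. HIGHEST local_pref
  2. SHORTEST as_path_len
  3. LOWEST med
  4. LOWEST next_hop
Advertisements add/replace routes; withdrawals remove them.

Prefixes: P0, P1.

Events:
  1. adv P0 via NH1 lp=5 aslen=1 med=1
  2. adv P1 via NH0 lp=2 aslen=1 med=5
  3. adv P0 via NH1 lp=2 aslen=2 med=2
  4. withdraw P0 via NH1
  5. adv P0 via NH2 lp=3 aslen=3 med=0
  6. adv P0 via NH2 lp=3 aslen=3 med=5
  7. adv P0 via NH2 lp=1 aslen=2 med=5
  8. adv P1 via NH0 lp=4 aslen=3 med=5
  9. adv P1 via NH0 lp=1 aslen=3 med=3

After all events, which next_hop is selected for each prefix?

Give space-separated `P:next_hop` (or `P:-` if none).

Op 1: best P0=NH1 P1=-
Op 2: best P0=NH1 P1=NH0
Op 3: best P0=NH1 P1=NH0
Op 4: best P0=- P1=NH0
Op 5: best P0=NH2 P1=NH0
Op 6: best P0=NH2 P1=NH0
Op 7: best P0=NH2 P1=NH0
Op 8: best P0=NH2 P1=NH0
Op 9: best P0=NH2 P1=NH0

Answer: P0:NH2 P1:NH0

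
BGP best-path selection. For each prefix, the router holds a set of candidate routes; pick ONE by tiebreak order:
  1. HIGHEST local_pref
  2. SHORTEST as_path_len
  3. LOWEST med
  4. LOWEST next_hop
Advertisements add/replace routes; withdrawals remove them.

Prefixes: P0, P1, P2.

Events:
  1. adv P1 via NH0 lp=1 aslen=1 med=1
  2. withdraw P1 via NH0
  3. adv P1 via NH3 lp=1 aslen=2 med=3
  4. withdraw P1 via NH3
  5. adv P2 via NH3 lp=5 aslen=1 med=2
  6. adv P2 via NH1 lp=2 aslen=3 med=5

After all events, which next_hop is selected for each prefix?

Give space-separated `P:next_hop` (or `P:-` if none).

Answer: P0:- P1:- P2:NH3

Derivation:
Op 1: best P0=- P1=NH0 P2=-
Op 2: best P0=- P1=- P2=-
Op 3: best P0=- P1=NH3 P2=-
Op 4: best P0=- P1=- P2=-
Op 5: best P0=- P1=- P2=NH3
Op 6: best P0=- P1=- P2=NH3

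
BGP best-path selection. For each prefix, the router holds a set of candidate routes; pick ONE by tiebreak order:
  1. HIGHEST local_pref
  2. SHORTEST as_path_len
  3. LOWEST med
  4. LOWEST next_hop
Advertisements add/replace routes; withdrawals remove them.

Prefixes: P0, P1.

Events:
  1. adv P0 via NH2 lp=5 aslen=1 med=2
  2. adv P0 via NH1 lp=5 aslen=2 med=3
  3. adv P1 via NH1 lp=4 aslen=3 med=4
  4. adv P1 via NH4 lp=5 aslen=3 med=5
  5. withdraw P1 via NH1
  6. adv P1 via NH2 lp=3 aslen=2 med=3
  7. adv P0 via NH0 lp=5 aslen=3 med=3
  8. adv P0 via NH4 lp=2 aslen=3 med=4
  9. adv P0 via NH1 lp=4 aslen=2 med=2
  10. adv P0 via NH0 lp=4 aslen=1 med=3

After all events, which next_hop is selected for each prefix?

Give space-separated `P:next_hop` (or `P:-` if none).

Op 1: best P0=NH2 P1=-
Op 2: best P0=NH2 P1=-
Op 3: best P0=NH2 P1=NH1
Op 4: best P0=NH2 P1=NH4
Op 5: best P0=NH2 P1=NH4
Op 6: best P0=NH2 P1=NH4
Op 7: best P0=NH2 P1=NH4
Op 8: best P0=NH2 P1=NH4
Op 9: best P0=NH2 P1=NH4
Op 10: best P0=NH2 P1=NH4

Answer: P0:NH2 P1:NH4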